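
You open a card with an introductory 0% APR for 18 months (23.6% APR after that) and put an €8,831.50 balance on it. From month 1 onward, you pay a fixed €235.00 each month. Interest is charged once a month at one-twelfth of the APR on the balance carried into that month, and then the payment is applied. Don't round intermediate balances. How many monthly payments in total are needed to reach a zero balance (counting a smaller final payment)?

43 months

Promo months 1–18 at r₀ = 0%/12 = 0; months 19+ at r₁ = 23.6%/12 = 0.0196667.
After month 18 (no interest yet): B = €8,831.50 − 18·€235.00 = €4,601.50.
Then at r₁ with €235.00/mo: n₂ = −ln(1 − r₁·B/P)/ln(1+r₁) ≈ 24.97 → 25 more payments.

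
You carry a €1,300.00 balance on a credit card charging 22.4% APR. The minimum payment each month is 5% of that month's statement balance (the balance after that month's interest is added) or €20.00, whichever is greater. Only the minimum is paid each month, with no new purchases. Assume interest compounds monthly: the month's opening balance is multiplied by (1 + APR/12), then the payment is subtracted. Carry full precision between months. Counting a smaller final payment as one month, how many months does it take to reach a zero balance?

Monthly rate r = 22.4%/12 = 1.86667% = 0.0186667.
While 5% of the post-interest balance exceeds €20.00, each month B ← (B·(1+r))·(1 − 0.05), i.e. B shrinks by the factor (1+r)·0.95 = 0.96773.
This holds for months 1–37. Entering month 38 the balance is €386.28; 5% of the post-interest balance is now below €20.00, so the flat €20.00 minimum applies from here.
From month 38 a fixed €20.00 at rate r clears €386.28 in 25 more payments. Total: 37 + 25 = 62 months.

62 months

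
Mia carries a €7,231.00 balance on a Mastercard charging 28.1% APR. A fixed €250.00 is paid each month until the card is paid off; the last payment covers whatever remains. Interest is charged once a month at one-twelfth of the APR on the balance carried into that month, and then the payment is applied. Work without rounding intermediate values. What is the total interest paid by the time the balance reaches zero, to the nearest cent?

Monthly rate r = 28.1%/12 = 2.34167% = 0.0234167.
Payoff takes n = ⌈−ln(1 − rB₀/P)/ln(1+r)⌉ = ⌈48.864⌉ = 49 payments; the last is €216.37.
Total paid = 48·€250.00 + €216.37 = €12,216.37.
Total interest = total paid − principal = €12,216.37 − €7,231.00 = €4,985.37.

€4,985.37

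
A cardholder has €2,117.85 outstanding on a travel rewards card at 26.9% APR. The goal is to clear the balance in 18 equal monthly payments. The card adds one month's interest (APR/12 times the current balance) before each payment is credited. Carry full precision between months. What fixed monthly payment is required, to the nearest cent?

Monthly rate r = 26.9%/12 = 2.24167% = 0.0224167.
Level-payment amortization: P = B₀·r / (1 − (1+r)^(−n)) = 2117.85·0.0224167 / (1 − 1.02242^(−18)).
Denominator 1 − (1+r)^(−18) = 0.32903876.
P = 47.4751 / 0.32903876 ≈ 144.28.

€144.28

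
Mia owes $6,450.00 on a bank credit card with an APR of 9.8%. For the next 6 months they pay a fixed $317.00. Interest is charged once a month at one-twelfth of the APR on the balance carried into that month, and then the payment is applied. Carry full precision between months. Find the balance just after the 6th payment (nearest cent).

$4,831.32

Monthly rate r = 9.8%/12 = 0.816667% = 0.00816667.
Each month: B ← B·(1+r) − $317.00.
Month 1: interest $52.68; balance after payment $6,185.68.
Month 2: interest $50.52; balance after payment $5,919.19.
Month 3: interest $48.34; balance after payment $5,650.53.
Month 4: interest $46.15; balance after payment $5,379.68.
Month 5: interest $43.93; balance after payment $5,106.61.
Month 6: interest $41.70; balance after payment $4,831.32.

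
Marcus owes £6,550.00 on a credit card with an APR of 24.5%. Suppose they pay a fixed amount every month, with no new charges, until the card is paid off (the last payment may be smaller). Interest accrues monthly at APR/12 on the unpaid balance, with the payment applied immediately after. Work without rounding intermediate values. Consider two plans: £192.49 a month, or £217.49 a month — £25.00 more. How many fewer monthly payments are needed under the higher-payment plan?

11 fewer payments

Monthly rate r = 24.5%/12 = 2.04167% = 0.0204167.
At £192.49/mo: n = ⌈−ln(1 − rB₀/P)/ln(1+r)⌉ = 59 payments (last £136.86); total interest = total paid − £6,550.00 = £4,751.28.
At £217.49/mo: 48 payments (last £46.30); total interest £3,718.33.
Payments saved = 59 − 48 = 11.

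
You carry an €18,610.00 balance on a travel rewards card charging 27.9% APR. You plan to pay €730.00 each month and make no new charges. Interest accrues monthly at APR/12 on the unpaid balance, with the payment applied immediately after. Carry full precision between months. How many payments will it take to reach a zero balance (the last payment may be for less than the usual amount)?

40 payments

Monthly rate r = 27.9%/12 = 2.325% = 0.02325.
Recurrence: B ← B·(1+r) − €730.00.
Month 1: interest €432.68; balance after payment €18,312.68.
Month 2: interest €425.77; balance after payment €18,008.45.
Closed form: n = −ln(1 − rB₀/P)/ln(1+r) = −ln(0.40728)/ln(1.02325) ≈ 39.082, so the balance reaches zero during payment 40.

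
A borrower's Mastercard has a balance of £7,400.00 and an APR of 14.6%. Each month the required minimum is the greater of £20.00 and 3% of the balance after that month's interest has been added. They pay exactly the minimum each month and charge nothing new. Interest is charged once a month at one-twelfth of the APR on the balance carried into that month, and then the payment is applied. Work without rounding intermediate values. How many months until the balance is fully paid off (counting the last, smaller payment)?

Monthly rate r = 14.6%/12 = 1.21667% = 0.0121667.
While 3% of the post-interest balance exceeds £20.00, each month B ← (B·(1+r))·(1 − 0.03), i.e. B shrinks by the factor (1+r)·0.97 = 0.9818.
This holds for months 1–132. Entering month 133 the balance is £655.19; 3% of the post-interest balance is now below £20.00, so the flat £20.00 minimum applies from here.
From month 133 a fixed £20.00 at rate r clears £655.19 in 43 more payments. Total: 132 + 43 = 175 months.

175 months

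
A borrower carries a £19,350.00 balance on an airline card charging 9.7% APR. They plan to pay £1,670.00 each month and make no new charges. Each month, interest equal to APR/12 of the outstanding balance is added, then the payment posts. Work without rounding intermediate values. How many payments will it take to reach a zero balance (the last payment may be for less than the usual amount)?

Monthly rate r = 9.7%/12 = 0.808333% = 0.00808333.
Recurrence: B ← B·(1+r) − £1,670.00.
Month 1: interest £156.41; balance after payment £17,836.41.
Month 2: interest £144.18; balance after payment £16,310.59.
Closed form: n = −ln(1 − rB₀/P)/ln(1+r) = −ln(0.90634)/ln(1.00808) ≈ 12.215, so the balance reaches zero during payment 13.

13 payments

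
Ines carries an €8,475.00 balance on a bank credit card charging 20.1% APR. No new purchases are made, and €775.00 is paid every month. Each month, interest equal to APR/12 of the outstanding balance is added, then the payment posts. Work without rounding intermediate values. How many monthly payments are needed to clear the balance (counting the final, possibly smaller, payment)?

13 payments

Monthly rate r = 20.1%/12 = 1.675% = 0.01675.
Recurrence: B ← B·(1+r) − €775.00.
Month 1: interest €141.96; balance after payment €7,841.96.
Month 2: interest €131.35; balance after payment €7,198.31.
Closed form: n = −ln(1 − rB₀/P)/ln(1+r) = −ln(0.81683)/ln(1.01675) ≈ 12.180, so the balance reaches zero during payment 13.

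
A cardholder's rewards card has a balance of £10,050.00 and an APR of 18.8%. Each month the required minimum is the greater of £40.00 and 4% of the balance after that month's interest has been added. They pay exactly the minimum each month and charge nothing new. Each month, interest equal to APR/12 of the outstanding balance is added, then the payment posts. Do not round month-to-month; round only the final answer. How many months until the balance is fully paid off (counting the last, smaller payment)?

Monthly rate r = 18.8%/12 = 1.56667% = 0.0156667.
While 4% of the post-interest balance exceeds £40.00, each month B ← (B·(1+r))·(1 − 0.04), i.e. B shrinks by the factor (1+r)·0.96 = 0.97504.
This holds for months 1–92. Entering month 93 the balance is £982.27; 4% of the post-interest balance is now below £40.00, so the flat £40.00 minimum applies from here.
From month 93 a fixed £40.00 at rate r clears £982.27 in 32 more payments. Total: 92 + 32 = 124 months.

124 months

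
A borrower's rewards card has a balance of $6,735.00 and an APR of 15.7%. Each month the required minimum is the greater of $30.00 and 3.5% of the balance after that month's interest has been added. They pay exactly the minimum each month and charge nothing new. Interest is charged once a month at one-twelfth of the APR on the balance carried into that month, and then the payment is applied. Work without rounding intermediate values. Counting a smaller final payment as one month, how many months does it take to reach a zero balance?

Monthly rate r = 15.7%/12 = 1.30833% = 0.0130833.
While 3.5% of the post-interest balance exceeds $30.00, each month B ← (B·(1+r))·(1 − 0.035), i.e. B shrinks by the factor (1+r)·0.965 = 0.97763.
This holds for months 1–92. Entering month 93 the balance is $839.86; 3.5% of the post-interest balance is now below $30.00, so the flat $30.00 minimum applies from here.
From month 93 a fixed $30.00 at rate r clears $839.86 in 36 more payments. Total: 92 + 36 = 128 months.

128 months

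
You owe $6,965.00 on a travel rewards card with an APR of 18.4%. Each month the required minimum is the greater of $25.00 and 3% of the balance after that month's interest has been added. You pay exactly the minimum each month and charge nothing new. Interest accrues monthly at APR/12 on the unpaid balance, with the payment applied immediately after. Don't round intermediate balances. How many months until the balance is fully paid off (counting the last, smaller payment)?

187 months

Monthly rate r = 18.4%/12 = 1.53333% = 0.0153333.
While 3% of the post-interest balance exceeds $25.00, each month B ← (B·(1+r))·(1 − 0.03), i.e. B shrinks by the factor (1+r)·0.97 = 0.98487.
This holds for months 1–141. Entering month 142 the balance is $812.00; 3% of the post-interest balance is now below $25.00, so the flat $25.00 minimum applies from here.
From month 142 a fixed $25.00 at rate r clears $812.00 in 46 more payments. Total: 141 + 46 = 187 months.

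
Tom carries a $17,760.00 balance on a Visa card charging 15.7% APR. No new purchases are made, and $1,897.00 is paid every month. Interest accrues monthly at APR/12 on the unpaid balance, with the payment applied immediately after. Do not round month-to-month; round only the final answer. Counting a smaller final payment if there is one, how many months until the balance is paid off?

11 months

Monthly rate r = 15.7%/12 = 1.30833% = 0.0130833.
Recurrence: B ← B·(1+r) − $1,897.00.
Month 1: interest $232.36; balance after payment $16,095.36.
Month 2: interest $210.58; balance after payment $14,408.94.
Closed form: n = −ln(1 − rB₀/P)/ln(1+r) = −ln(0.87751)/ln(1.01308) ≈ 10.052, so the balance reaches zero during payment 11.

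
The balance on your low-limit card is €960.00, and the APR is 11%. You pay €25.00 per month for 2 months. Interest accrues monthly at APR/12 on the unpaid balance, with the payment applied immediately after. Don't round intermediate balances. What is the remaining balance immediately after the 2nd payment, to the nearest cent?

€927.45

Monthly rate r = 11%/12 = 0.916667% = 0.00916667.
Each month: B ← B·(1+r) − €25.00.
Month 1: interest €8.80; balance after payment €943.80.
Month 2: interest €8.65; balance after payment €927.45.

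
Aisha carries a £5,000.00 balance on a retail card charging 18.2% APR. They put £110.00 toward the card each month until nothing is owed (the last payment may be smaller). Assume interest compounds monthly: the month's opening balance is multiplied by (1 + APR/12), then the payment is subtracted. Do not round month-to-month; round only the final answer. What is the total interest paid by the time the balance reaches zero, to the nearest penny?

£3,544.46

Monthly rate r = 18.2%/12 = 1.51667% = 0.0151667.
Payoff takes n = ⌈−ln(1 − rB₀/P)/ln(1+r)⌉ = ⌈77.675⌉ = 78 payments; the last is £74.46.
Total paid = 77·£110.00 + £74.46 = £8,544.46.
Total interest = total paid − principal = £8,544.46 − £5,000.00 = £3,544.46.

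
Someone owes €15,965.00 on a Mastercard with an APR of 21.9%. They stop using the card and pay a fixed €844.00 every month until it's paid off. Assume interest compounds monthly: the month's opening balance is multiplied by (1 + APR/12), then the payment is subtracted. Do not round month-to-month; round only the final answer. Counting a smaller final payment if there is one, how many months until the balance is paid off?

24 months

Monthly rate r = 21.9%/12 = 1.825% = 0.01825.
Recurrence: B ← B·(1+r) − €844.00.
Month 1: interest €291.36; balance after payment €15,412.36.
Month 2: interest €281.28; balance after payment €14,849.64.
Closed form: n = −ln(1 − rB₀/P)/ln(1+r) = −ln(0.65479)/ln(1.01825) ≈ 23.414, so the balance reaches zero during payment 24.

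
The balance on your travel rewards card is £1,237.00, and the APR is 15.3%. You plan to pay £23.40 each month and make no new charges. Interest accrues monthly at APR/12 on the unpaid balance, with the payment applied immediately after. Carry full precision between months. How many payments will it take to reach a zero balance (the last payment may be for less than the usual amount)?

Monthly rate r = 15.3%/12 = 1.275% = 0.01275.
Recurrence: B ← B·(1+r) − £23.40.
Month 1: interest £15.77; balance after payment £1,229.37.
Month 2: interest £15.67; balance after payment £1,221.65.
Closed form: n = −ln(1 − rB₀/P)/ln(1+r) = −ln(0.32599)/ln(1.01275) ≈ 88.471, so the balance reaches zero during payment 89.

89 payments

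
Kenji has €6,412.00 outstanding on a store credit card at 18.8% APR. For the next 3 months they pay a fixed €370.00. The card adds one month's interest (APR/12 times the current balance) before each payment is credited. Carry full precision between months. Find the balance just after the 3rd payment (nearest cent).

€5,590.63

Monthly rate r = 18.8%/12 = 1.56667% = 0.0156667.
Each month: B ← B·(1+r) − €370.00.
Month 1: interest €100.45; balance after payment €6,142.45.
Month 2: interest €96.23; balance after payment €5,868.69.
Month 3: interest €91.94; balance after payment €5,590.63.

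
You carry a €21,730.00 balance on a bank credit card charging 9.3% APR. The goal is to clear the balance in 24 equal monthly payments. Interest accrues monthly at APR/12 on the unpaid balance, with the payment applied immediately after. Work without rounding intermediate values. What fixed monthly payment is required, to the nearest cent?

€995.72

Monthly rate r = 9.3%/12 = 0.775% = 0.00775.
Level-payment amortization: P = B₀·r / (1 − (1+r)^(−n)) = 21730.00·0.00775 / (1 − 1.00775^(−24)).
Denominator 1 − (1+r)^(−24) = 0.169130846.
P = 168.408 / 0.169130846 ≈ 995.72.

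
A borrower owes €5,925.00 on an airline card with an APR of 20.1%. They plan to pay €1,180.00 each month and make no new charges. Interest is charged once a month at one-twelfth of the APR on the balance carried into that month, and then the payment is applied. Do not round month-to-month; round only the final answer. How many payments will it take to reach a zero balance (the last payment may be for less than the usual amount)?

Monthly rate r = 20.1%/12 = 1.675% = 0.01675.
Recurrence: B ← B·(1+r) − €1,180.00.
Month 1: interest €99.24; balance after payment €4,844.24.
Month 2: interest €81.14; balance after payment €3,745.38.
Month 3: interest €62.74; balance after payment €2,628.12.
Month 4: interest €44.02; balance after payment €1,492.14.
Month 5: interest €24.99; balance after payment €337.13.
Month 6: interest €5.65; balance after payment €0.00.

6 payments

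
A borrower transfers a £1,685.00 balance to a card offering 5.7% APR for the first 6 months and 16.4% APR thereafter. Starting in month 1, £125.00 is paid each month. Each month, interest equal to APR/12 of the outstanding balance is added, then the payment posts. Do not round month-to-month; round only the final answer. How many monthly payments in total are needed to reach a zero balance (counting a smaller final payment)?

15 months

Promo months 1–6 at r₀ = 5.7%/12 = 0.00475; months 7+ at r₁ = 16.4%/12 = 0.0136667.
After month 6: iterate B ← B·(1+r₀) − £125.00 for 6 months → £974.63.
Then at r₁ with £125.00/mo: n₂ = −ln(1 − r₁·B/P)/ln(1+r₁) ≈ 8.30 → 9 more payments.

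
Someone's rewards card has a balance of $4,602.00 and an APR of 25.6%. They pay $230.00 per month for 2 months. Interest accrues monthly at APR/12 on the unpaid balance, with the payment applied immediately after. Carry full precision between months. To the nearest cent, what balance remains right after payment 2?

$4,335.54

Monthly rate r = 25.6%/12 = 2.13333% = 0.0213333.
Each month: B ← B·(1+r) − $230.00.
Month 1: interest $98.18; balance after payment $4,470.18.
Month 2: interest $95.36; balance after payment $4,335.54.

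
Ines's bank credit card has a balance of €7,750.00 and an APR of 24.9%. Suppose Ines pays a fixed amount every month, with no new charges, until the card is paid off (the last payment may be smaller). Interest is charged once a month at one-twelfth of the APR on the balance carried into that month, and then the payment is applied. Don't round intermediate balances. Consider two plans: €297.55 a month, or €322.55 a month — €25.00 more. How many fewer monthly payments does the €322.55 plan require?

Monthly rate r = 24.9%/12 = 2.075% = 0.02075.
At €297.55/mo: n = ⌈−ln(1 − rB₀/P)/ln(1+r)⌉ = 38 payments (last €255.74); total interest = total paid − €7,750.00 = €3,515.09.
At €322.55/mo: 34 payments (last €197.75); total interest €3,091.90.
Payments saved = 38 − 34 = 4.

4 fewer payments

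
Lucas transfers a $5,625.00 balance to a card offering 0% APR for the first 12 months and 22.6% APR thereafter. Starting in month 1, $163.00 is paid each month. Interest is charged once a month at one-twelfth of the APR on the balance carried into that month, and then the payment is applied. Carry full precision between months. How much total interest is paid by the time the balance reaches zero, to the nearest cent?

$1,149.47

Promo months 1–12 at r₀ = 0%/12 = 0; months 13+ at r₁ = 22.6%/12 = 0.0188333.
After month 12 (no interest yet): B = $5,625.00 − 12·$163.00 = $3,669.00.
Then at r₁ with $163.00/mo: n₂ = −ln(1 − r₁·B/P)/ln(1+r₁) ≈ 29.56 → 30 more payments.
Total paid = 41·$163.00 + $91.47 = $6,774.47; interest = $6,774.47 − $5,625.00 = $1,149.47.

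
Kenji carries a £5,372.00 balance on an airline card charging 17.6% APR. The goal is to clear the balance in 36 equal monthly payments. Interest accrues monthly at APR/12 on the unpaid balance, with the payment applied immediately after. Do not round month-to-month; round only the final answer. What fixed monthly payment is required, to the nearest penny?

Monthly rate r = 17.6%/12 = 1.46667% = 0.0146667.
Level-payment amortization: P = B₀·r / (1 − (1+r)^(−n)) = 5372.00·0.0146667 / (1 − 1.01467^(−36)).
Denominator 1 − (1+r)^(−36) = 0.407950746.
P = 78.7893 / 0.407950746 ≈ 193.13.

£193.13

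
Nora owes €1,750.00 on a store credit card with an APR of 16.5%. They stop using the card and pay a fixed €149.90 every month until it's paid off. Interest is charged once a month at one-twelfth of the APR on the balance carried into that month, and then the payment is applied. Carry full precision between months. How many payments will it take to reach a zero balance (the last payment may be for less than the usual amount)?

13 months

Monthly rate r = 16.5%/12 = 1.375% = 0.01375.
Recurrence: B ← B·(1+r) − €149.90.
Month 1: interest €24.06; balance after payment €1,624.16.
Month 2: interest €22.33; balance after payment €1,496.59.
Closed form: n = −ln(1 − rB₀/P)/ln(1+r) = −ln(0.83948)/ln(1.01375) ≈ 12.813, so the balance reaches zero during payment 13.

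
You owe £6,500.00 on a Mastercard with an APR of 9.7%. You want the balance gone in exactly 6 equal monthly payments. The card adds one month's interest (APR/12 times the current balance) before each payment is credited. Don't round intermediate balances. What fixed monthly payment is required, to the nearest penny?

£1,114.19

Monthly rate r = 9.7%/12 = 0.808333% = 0.00808333.
Level-payment amortization: P = B₀·r / (1 − (1+r)^(−n)) = 6500.00·0.00808333 / (1 − 1.00808^(−6)).
Denominator 1 − (1+r)^(−6) = 0.0471569022.
P = 52.5417 / 0.0471569022 ≈ 1114.19.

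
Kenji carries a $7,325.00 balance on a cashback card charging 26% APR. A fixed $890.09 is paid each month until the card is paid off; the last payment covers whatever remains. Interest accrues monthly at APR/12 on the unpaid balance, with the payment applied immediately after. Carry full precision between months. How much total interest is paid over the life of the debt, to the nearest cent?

$831.18

Monthly rate r = 26%/12 = 2.16667% = 0.0216667.
Payoff takes n = ⌈−ln(1 − rB₀/P)/ln(1+r)⌉ = ⌈9.162⌉ = 10 payments; the last is $145.37.
Total paid = 9·$890.09 + $145.37 = $8,156.18.
Total interest = total paid − principal = $8,156.18 − $7,325.00 = $831.18.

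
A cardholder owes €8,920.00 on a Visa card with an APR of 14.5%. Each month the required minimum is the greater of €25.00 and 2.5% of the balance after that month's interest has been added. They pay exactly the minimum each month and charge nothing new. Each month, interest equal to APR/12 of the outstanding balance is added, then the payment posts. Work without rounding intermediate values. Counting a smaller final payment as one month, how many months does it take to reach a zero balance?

220 months

Monthly rate r = 14.5%/12 = 1.20833% = 0.0120833.
While 2.5% of the post-interest balance exceeds €25.00, each month B ← (B·(1+r))·(1 − 0.025), i.e. B shrinks by the factor (1+r)·0.975 = 0.98678.
This holds for months 1–166. Entering month 167 the balance is €979.56; 2.5% of the post-interest balance is now below €25.00, so the flat €25.00 minimum applies from here.
From month 167 a fixed €25.00 at rate r clears €979.56 in 54 more payments. Total: 166 + 54 = 220 months.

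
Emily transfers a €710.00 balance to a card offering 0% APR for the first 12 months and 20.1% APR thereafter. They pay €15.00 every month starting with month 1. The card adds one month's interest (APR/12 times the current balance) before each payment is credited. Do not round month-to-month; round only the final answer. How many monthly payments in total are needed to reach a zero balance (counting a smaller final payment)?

66 payments

Promo months 1–12 at r₀ = 0%/12 = 0; months 13+ at r₁ = 20.1%/12 = 0.01675.
After month 12 (no interest yet): B = €710.00 − 12·€15.00 = €530.00.
Then at r₁ with €15.00/mo: n₂ = −ln(1 − r₁·B/P)/ln(1+r₁) ≈ 53.94 → 54 more payments.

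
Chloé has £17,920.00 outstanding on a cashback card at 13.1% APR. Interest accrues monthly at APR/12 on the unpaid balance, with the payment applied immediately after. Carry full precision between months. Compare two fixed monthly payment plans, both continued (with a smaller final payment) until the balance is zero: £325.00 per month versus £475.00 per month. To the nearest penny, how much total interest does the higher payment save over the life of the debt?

£4,351.91

Monthly rate r = 13.1%/12 = 1.09167% = 0.0109167.
At £325.00/mo: n = ⌈−ln(1 − rB₀/P)/ln(1+r)⌉ = 85 payments (last £272.39); total interest = total paid − £17,920.00 = £9,652.39.
At £475.00/mo: 49 payments (last £420.48); total interest £5,300.48.
Interest saved = £9,652.39 − £5,300.48 = £4,351.91.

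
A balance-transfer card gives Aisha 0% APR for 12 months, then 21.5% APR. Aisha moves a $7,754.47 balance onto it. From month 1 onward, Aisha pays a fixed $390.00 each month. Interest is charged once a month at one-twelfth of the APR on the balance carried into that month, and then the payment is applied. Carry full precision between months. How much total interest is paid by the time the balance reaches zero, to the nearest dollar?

Promo months 1–12 at r₀ = 0%/12 = 0; months 13+ at r₁ = 21.5%/12 = 0.0179167.
After month 12 (no interest yet): B = $7,754.47 − 12·$390.00 = $3,074.47.
Then at r₁ with $390.00/mo: n₂ = −ln(1 − r₁·B/P)/ln(1+r₁) ≈ 8.57 → 9 more payments.
Total paid = 20·$390.00 + $224.93 = $8,024.93; interest = $8,024.93 − $7,754.47 = $270.46.

$270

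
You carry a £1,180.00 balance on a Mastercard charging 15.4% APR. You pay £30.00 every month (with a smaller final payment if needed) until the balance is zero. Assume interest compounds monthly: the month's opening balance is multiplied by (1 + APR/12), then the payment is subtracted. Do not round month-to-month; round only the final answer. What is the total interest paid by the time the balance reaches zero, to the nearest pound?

£473

Monthly rate r = 15.4%/12 = 1.28333% = 0.0128333.
Payoff takes n = ⌈−ln(1 − rB₀/P)/ln(1+r)⌉ = ⌈55.110⌉ = 56 payments; the last is £3.33.
Total paid = 55·£30.00 + £3.33 = £1,653.33.
Total interest = total paid − principal = £1,653.33 − £1,180.00 = £473.33.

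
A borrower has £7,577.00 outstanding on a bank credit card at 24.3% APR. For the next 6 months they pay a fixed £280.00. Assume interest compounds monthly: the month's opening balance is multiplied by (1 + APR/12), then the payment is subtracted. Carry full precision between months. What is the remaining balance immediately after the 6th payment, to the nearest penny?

Monthly rate r = 24.3%/12 = 2.025% = 0.02025.
Each month: B ← B·(1+r) − £280.00.
Month 1: interest £153.43; balance after payment £7,450.43.
Month 2: interest £150.87; balance after payment £7,321.31.
Month 3: interest £148.26; balance after payment £7,189.56.
Month 4: interest £145.59; balance after payment £7,055.15.
Month 5: interest £142.87; balance after payment £6,918.02.
Month 6: interest £140.09; balance after payment £6,778.11.

£6,778.11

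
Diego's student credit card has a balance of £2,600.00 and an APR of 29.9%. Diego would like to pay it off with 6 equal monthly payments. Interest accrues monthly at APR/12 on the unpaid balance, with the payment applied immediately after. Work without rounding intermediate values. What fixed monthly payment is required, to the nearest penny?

£471.90

Monthly rate r = 29.9%/12 = 2.49167% = 0.0249167.
Level-payment amortization: P = B₀·r / (1 − (1+r)^(−n)) = 2600.00·0.0249167 / (1 − 1.02492^(−6)).
Denominator 1 − (1+r)^(−6) = 0.137282382.
P = 64.7833 / 0.137282382 ≈ 471.90.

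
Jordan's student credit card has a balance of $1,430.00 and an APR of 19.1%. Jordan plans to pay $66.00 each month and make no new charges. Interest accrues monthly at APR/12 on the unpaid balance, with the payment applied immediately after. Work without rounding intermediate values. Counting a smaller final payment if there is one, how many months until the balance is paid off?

27 payments

Monthly rate r = 19.1%/12 = 1.59167% = 0.0159167.
Recurrence: B ← B·(1+r) − $66.00.
Month 1: interest $22.76; balance after payment $1,386.76.
Month 2: interest $22.07; balance after payment $1,342.83.
Closed form: n = −ln(1 − rB₀/P)/ln(1+r) = −ln(0.65514)/ln(1.01592) ≈ 26.781, so the balance reaches zero during payment 27.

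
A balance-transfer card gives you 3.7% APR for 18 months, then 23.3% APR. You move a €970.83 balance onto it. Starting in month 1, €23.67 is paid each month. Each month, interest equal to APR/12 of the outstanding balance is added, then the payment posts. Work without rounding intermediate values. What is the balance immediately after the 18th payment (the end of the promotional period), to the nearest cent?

€588.73

Promo months 1–18 at r₀ = 3.7%/12 = 0.00308333; months 19+ at r₁ = 23.3%/12 = 0.0194167.
After month 18: iterate B ← B·(1+r₀) − €23.67 for 18 months → €588.73.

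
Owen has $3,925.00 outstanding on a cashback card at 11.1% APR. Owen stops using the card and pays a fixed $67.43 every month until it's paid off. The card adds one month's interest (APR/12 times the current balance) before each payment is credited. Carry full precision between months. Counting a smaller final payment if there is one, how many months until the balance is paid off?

84 months

Monthly rate r = 11.1%/12 = 0.925% = 0.00925.
Recurrence: B ← B·(1+r) − $67.43.
Month 1: interest $36.31; balance after payment $3,893.88.
Month 2: interest $36.02; balance after payment $3,862.46.
Closed form: n = −ln(1 − rB₀/P)/ln(1+r) = −ln(0.46157)/ln(1.00925) ≈ 83.966, so the balance reaches zero during payment 84.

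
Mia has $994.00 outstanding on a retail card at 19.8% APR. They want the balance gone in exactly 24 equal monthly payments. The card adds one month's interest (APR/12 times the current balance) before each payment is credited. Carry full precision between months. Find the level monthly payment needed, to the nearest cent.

Monthly rate r = 19.8%/12 = 1.65% = 0.0165.
Level-payment amortization: P = B₀·r / (1 − (1+r)^(−n)) = 994.00·0.0165 / (1 − 1.0165^(−24)).
Denominator 1 − (1+r)^(−24) = 0.324814964.
P = 16.401 / 0.324814964 ≈ 50.49.

$50.49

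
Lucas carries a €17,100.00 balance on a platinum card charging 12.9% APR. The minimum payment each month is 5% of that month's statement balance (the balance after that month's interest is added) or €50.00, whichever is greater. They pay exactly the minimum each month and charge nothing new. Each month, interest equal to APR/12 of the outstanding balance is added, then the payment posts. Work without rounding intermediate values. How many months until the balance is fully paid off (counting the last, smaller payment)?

93 months

Monthly rate r = 12.9%/12 = 1.075% = 0.01075.
While 5% of the post-interest balance exceeds €50.00, each month B ← (B·(1+r))·(1 − 0.05), i.e. B shrinks by the factor (1+r)·0.95 = 0.96021.
This holds for months 1–71. Entering month 72 the balance is €957.37; 5% of the post-interest balance is now below €50.00, so the flat €50.00 minimum applies from here.
From month 72 a fixed €50.00 at rate r clears €957.37 in 22 more payments. Total: 71 + 22 = 93 months.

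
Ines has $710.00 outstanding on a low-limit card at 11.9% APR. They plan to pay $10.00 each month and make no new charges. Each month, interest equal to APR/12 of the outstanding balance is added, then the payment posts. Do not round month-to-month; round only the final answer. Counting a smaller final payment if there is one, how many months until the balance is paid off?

Monthly rate r = 11.9%/12 = 0.991667% = 0.00991667.
Recurrence: B ← B·(1+r) − $10.00.
Month 1: interest $7.04; balance after payment $707.04.
Month 2: interest $7.01; balance after payment $704.05.
Closed form: n = −ln(1 − rB₀/P)/ln(1+r) = −ln(0.29592)/ln(1.00992) ≈ 123.399, so the balance reaches zero during payment 124.

124 payments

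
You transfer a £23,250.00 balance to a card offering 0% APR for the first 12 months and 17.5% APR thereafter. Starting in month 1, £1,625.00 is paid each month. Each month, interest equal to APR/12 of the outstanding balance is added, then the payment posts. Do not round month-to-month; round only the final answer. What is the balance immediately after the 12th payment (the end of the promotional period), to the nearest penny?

£3,750.00

Promo months 1–12 at r₀ = 0%/12 = 0; months 13+ at r₁ = 17.5%/12 = 0.0145833.
After month 12 (no interest yet): B = £23,250.00 − 12·£1,625.00 = £3,750.00.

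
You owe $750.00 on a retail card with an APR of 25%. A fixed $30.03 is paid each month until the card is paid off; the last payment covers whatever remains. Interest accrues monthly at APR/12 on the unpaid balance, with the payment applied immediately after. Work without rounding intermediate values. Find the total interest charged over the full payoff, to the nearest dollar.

$320

Monthly rate r = 25%/12 = 2.08333% = 0.0208333.
Payoff takes n = ⌈−ln(1 − rB₀/P)/ln(1+r)⌉ = ⌈35.628⌉ = 36 payments; the last is $18.93.
Total paid = 35·$30.03 + $18.93 = $1,069.98.
Total interest = total paid − principal = $1,069.98 − $750.00 = $319.98.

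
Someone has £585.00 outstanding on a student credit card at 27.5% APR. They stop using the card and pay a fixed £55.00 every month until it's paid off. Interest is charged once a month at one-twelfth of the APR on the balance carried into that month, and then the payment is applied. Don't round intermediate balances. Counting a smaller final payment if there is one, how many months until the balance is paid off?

13 months

Monthly rate r = 27.5%/12 = 2.29167% = 0.0229167.
Recurrence: B ← B·(1+r) − £55.00.
Month 1: interest £13.41; balance after payment £543.41.
Month 2: interest £12.45; balance after payment £500.86.
Closed form: n = −ln(1 − rB₀/P)/ln(1+r) = −ln(0.75625)/ln(1.02292) ≈ 12.330, so the balance reaches zero during payment 13.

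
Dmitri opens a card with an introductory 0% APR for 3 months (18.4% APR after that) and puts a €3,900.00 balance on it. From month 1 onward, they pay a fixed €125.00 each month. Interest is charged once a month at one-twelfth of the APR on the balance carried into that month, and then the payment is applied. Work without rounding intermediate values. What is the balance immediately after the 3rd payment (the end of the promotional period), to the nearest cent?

Promo months 1–3 at r₀ = 0%/12 = 0; months 4+ at r₁ = 18.4%/12 = 0.0153333.
After month 3 (no interest yet): B = €3,900.00 − 3·€125.00 = €3,525.00.

€3,525.00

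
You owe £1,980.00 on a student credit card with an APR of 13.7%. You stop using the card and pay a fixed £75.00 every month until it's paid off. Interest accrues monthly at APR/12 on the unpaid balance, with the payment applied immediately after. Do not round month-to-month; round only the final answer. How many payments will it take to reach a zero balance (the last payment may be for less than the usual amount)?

Monthly rate r = 13.7%/12 = 1.14167% = 0.0114167.
Recurrence: B ← B·(1+r) − £75.00.
Month 1: interest £22.60; balance after payment £1,927.61.
Month 2: interest £22.01; balance after payment £1,874.61.
Closed form: n = −ln(1 − rB₀/P)/ln(1+r) = −ln(0.6986)/ln(1.01142) ≈ 31.596, so the balance reaches zero during payment 32.

32 payments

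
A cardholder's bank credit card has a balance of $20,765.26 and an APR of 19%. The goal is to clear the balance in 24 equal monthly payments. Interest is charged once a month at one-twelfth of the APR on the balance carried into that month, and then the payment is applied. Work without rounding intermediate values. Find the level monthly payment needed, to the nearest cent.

Monthly rate r = 19%/12 = 1.58333% = 0.0158333.
Level-payment amortization: P = B₀·r / (1 − (1+r)^(−n)) = 20765.26·0.0158333 / (1 − 1.01583^(−24)).
Denominator 1 − (1+r)^(−24) = 0.314099736.
P = 328.783 / 0.314099736 ≈ 1046.75.

$1,046.75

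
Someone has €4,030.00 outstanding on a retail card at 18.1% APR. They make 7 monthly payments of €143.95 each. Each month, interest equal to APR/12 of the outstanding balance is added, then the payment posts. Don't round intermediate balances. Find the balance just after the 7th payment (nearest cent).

€3,420.84

Monthly rate r = 18.1%/12 = 1.50833% = 0.0150833.
Each month: B ← B·(1+r) − €143.95.
Month 1: interest €60.79; balance after payment €3,946.84.
Month 2: interest €59.53; balance after payment €3,862.42.
Month 3: interest €58.26; balance after payment €3,776.73.
Month 4: interest €56.97; balance after payment €3,689.74.
Month 5: interest €55.65; balance after payment €3,601.44.
Month 6: interest €54.32; balance after payment €3,511.82.
Month 7: interest €52.97; balance after payment €3,420.84.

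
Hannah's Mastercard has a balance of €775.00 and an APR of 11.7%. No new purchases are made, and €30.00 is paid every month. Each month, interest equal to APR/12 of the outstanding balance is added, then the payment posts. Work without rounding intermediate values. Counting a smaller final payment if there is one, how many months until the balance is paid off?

30 months

Monthly rate r = 11.7%/12 = 0.975% = 0.00975.
Recurrence: B ← B·(1+r) − €30.00.
Month 1: interest €7.56; balance after payment €752.56.
Month 2: interest €7.34; balance after payment €729.89.
Closed form: n = −ln(1 − rB₀/P)/ln(1+r) = −ln(0.74812)/ln(1.00975) ≈ 29.907, so the balance reaches zero during payment 30.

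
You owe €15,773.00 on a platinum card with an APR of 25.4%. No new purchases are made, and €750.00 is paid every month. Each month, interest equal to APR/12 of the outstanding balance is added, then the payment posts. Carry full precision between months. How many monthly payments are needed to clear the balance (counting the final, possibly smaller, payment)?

Monthly rate r = 25.4%/12 = 2.11667% = 0.0211667.
Recurrence: B ← B·(1+r) − €750.00.
Month 1: interest €333.86; balance after payment €15,356.86.
Month 2: interest €325.05; balance after payment €14,931.92.
Closed form: n = −ln(1 − rB₀/P)/ln(1+r) = −ln(0.55485)/ln(1.02117) ≈ 28.123, so the balance reaches zero during payment 29.

29 months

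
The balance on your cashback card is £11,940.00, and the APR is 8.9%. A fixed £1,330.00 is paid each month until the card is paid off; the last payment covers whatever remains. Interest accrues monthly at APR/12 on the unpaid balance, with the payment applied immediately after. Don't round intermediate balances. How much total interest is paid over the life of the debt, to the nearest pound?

£463

Monthly rate r = 8.9%/12 = 0.741667% = 0.00741667.
Payoff takes n = ⌈−ln(1 − rB₀/P)/ln(1+r)⌉ = ⌈9.325⌉ = 10 payments; the last is £432.92.
Total paid = 9·£1,330.00 + £432.92 = £12,402.92.
Total interest = total paid − principal = £12,402.92 − £11,940.00 = £462.92.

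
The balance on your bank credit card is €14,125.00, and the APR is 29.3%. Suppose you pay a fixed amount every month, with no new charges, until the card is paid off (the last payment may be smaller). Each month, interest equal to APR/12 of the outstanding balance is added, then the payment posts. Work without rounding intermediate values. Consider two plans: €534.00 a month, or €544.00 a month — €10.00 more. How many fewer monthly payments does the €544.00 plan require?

Monthly rate r = 29.3%/12 = 2.44167% = 0.0244167.
At €534.00/mo: n = ⌈−ln(1 − rB₀/P)/ln(1+r)⌉ = 44 payments (last €16.55); total interest = total paid − €14,125.00 = €8,853.55.
At €544.00/mo: 42 payments (last €362.54); total interest €8,541.54.
Payments saved = 44 − 42 = 2.

2 fewer payments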